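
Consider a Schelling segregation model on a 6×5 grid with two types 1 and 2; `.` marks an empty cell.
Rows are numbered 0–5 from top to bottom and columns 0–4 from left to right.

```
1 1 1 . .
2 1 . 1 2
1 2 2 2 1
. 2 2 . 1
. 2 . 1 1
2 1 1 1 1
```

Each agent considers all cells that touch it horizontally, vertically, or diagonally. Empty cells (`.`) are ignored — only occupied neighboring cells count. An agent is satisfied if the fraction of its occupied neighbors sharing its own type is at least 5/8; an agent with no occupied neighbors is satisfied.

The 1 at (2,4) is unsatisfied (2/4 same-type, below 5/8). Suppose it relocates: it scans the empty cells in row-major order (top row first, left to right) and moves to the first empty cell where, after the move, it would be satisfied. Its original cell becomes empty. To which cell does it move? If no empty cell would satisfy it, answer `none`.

Vacating (2,4). Empty cells in order:
  (0,3): 2/3 same-type → satisfied — stop here.

(0,3)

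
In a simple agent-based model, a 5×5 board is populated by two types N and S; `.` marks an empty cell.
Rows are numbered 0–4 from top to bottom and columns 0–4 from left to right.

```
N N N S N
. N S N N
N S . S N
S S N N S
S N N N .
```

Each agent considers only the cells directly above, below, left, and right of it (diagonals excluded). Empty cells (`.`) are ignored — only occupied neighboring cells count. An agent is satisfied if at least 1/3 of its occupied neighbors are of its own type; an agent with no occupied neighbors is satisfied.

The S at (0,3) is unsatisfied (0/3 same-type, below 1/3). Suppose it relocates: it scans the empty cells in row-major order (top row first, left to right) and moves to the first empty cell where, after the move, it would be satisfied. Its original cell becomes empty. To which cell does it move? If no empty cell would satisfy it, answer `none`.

(2,2)

Vacating (0,3). Empty cells in order:
  (1,0): 0/3 same-type → still unsatisfied.
  (2,2): 3/4 same-type → satisfied — stop here.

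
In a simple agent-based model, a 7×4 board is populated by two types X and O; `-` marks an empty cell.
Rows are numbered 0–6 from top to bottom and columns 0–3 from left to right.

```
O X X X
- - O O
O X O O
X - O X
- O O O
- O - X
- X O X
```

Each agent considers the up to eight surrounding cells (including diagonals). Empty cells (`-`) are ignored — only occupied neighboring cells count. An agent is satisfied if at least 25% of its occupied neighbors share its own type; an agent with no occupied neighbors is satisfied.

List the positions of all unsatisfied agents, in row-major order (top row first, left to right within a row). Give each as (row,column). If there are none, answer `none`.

(0,0)O 0/1 ✗
(0,1)X 1/3 ✓
(0,2)X 2/4 ✓
(0,3)X 1/3 ✓
(1,2)O 3/7 ✓
(1,3)O 3/5 ✓
(2,0)O 0/2 ✗
(2,1)X 1/5 ✗
(2,2)O 4/6 ✓
(2,3)O 4/5 ✓
(3,0)X 1/3 ✓
(3,2)O 5/7 ✓
(3,3)X 0/5 ✗
(4,1)O 3/4 ✓
(4,2)O 4/6 ✓
(4,3)O 2/4 ✓
(5,1)O 3/4 ✓
(5,3)X 1/4 ✓
(6,1)X 0/2 ✗
(6,2)O 1/4 ✓
(6,3)X 1/2 ✓

(0,0), (2,0), (2,1), (3,3), (6,1)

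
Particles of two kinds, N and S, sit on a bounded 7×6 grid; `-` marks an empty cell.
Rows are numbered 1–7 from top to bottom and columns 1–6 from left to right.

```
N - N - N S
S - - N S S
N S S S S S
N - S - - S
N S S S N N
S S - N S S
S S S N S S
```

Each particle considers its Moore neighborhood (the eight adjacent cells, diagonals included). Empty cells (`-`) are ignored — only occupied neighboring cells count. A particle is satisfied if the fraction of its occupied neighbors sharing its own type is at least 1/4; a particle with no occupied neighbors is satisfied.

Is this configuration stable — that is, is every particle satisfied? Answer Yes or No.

No

Row 1: (1,1)N 0/1 unhappy · (1,3)N 1/1 ok · (1,5)N 1/4 ok · (1,6)S 2/3 ok
Row 2: (2,1)S 1/3 ok · (2,4)N 2/6 ok · (2,5)S 5/7 ok · (2,6)S 4/5 ok
Row 3: (3,1)N 1/3 ok · (3,2)S 3/5 ok · (3,3)S 3/4 ok · (3,4)S 4/5 ok · (3,5)S 5/6 ok · (3,6)S 4/4 ok
Row 4: (4,1)N 2/4 ok · (4,3)S 6/6 ok · (4,6)S 2/4 ok
Row 5: (5,1)N 1/4 ok · (5,2)S 4/6 ok · (5,3)S 4/5 ok · (5,4)S 3/5 ok · (5,5)N 2/6 ok · (5,6)N 1/4 ok
Row 6: (6,1)S 4/5 ok · (6,2)S 6/7 ok · (6,4)N 2/7 ok · (6,5)S 4/8 ok · (6,6)S 3/5 ok
Row 7: (7,1)S 3/3 ok · (7,2)S 4/4 ok · (7,3)S 2/4 ok · (7,4)N 1/4 ok · (7,5)S 3/5 ok · (7,6)S 3/3 ok
For instance (1,1) has only 0/1 same-type neighbors, below 1/4.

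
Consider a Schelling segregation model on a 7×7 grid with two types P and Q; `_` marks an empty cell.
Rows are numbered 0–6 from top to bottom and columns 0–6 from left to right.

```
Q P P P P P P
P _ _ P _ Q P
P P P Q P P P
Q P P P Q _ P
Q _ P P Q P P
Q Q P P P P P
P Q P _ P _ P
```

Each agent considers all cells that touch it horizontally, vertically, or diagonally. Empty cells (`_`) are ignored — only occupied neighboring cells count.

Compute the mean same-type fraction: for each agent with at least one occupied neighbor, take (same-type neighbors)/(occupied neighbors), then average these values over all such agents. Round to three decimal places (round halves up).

Row 0: (0,0)Q 0/2 · (0,1)P 2/3 · (0,2)P 3/3 · (0,3)P 3/3 · (0,4)P 3/4 · (0,5)P 3/4 · (0,6)P 2/3
Row 1: (1,0)P 3/4 · (1,3)P 5/6 · (1,5)Q 0/7 · (1,6)P 4/5
Row 2: (2,0)P 3/4 · (2,1)P 5/6 · (2,2)P 5/6 · (2,3)Q 1/6 · (2,4)P 3/6 · (2,5)P 4/6 · (2,6)P 3/4
Row 3: (3,0)Q 1/4 · (3,1)P 5/7 · (3,2)P 6/7 · (3,3)P 5/8 · (3,4)Q 2/7 · (3,6)P 4/4
Row 4: (4,0)Q 3/4 · (4,2)P 6/7 · (4,3)P 6/8 · (4,4)Q 1/7 · (4,5)P 5/7 · (4,6)P 4/4
Row 5: (5,0)Q 3/4 · (5,1)Q 3/7 · (5,2)P 4/6 · (5,3)P 6/7 · (5,4)P 5/6 · (5,5)P 6/7 · (5,6)P 4/4
Row 6: (6,0)P 0/3 · (6,1)Q 2/5 · (6,2)P 2/4 · (6,4)P 3/3 · (6,6)P 2/2
Sum over 42 agents: 0/2 + 2/3 + 3/3 + 3/3 + 3/4 + 3/4 + 2/3 + 3/4 + 5/6 + 0/7 + 4/5 + 3/4 + 5/6 + 5/6 + 1/6 + 3/6 + 4/6 + 3/4 + 1/4 + 5/7 + 6/7 + 5/8 + 2/7 + 4/4 + 3/4 + 6/7 + 6/8 + 1/7 + 5/7 + 4/4 + 3/4 + 3/7 + 4/6 + 6/7 + 5/6 + 6/7 + 4/4 + 0/3 + 2/5 + 2/4 + 3/3 + 2/2 = 23483/840; mean = 23483/840 ÷ 42 = 23483/35280 = 0.665617… → 0.666.

0.666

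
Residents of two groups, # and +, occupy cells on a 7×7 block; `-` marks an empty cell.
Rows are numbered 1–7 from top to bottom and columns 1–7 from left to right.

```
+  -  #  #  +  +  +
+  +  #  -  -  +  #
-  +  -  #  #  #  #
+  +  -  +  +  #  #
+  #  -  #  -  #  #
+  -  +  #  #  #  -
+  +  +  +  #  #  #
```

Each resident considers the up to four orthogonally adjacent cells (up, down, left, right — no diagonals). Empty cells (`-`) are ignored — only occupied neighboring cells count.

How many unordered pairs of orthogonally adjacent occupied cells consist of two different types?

14

Scan each occupied cell's neighbors to the right and below so each pair is counted once.
Row 1: +(1,1)–+(2,1)= #(1,3)–#(1,4)= #(1,3)–#(2,3)= #(1,4)–+(1,5)≠ +(1,5)–+(1,6)= +(1,6)–+(1,7)= +(1,6)–+(2,6)= +(1,7)–#(2,7)≠  → 2/8 unlike.
Row 2: +(2,1)–+(2,2)= +(2,2)–#(2,3)≠ +(2,2)–+(3,2)= +(2,6)–#(2,7)≠ +(2,6)–#(3,6)≠ #(2,7)–#(3,7)=  → 3/6 unlike.
Row 3: +(3,2)–+(4,2)= #(3,4)–#(3,5)= #(3,4)–+(4,4)≠ #(3,5)–#(3,6)= #(3,5)–+(4,5)≠ #(3,6)–#(3,7)= #(3,6)–#(4,6)= #(3,7)–#(4,7)=  → 2/8 unlike.
Row 4: +(4,1)–+(4,2)= +(4,1)–+(5,1)= +(4,2)–#(5,2)≠ +(4,4)–+(4,5)= +(4,4)–#(5,4)≠ +(4,5)–#(4,6)≠ #(4,6)–#(4,7)= #(4,6)–#(5,6)= #(4,7)–#(5,7)=  → 3/9 unlike.
Row 5: +(5,1)–#(5,2)≠ +(5,1)–+(6,1)= #(5,4)–#(6,4)= #(5,6)–#(5,7)= #(5,6)–#(6,6)=  → 1/5 unlike.
Row 6: +(6,1)–+(7,1)= +(6,3)–#(6,4)≠ +(6,3)–+(7,3)= #(6,4)–#(6,5)= #(6,4)–+(7,4)≠ #(6,5)–#(6,6)= #(6,5)–#(7,5)= #(6,6)–#(7,6)=  → 2/8 unlike.
Row 7: +(7,1)–+(7,2)= +(7,2)–+(7,3)= +(7,3)–+(7,4)= +(7,4)–#(7,5)≠ #(7,5)–#(7,6)= #(7,6)–#(7,7)=  → 1/6 unlike.
Total adjacent occupied pairs: 50; unlike-type pairs: 14.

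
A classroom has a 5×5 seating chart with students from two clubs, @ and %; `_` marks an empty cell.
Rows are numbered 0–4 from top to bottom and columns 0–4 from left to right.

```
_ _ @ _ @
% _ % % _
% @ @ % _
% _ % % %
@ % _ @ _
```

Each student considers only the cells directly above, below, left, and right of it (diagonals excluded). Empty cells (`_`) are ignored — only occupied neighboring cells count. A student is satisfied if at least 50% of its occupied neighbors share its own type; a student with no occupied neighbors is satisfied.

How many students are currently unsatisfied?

(0,2)@ 0/1 ✗
(0,4)@ 0/0 ✓
(1,0)% 1/1 ✓
(1,2)% 1/3 ✗
(1,3)% 2/2 ✓
(2,0)% 2/3 ✓
(2,1)@ 1/2 ✓
(2,2)@ 1/4 ✗
(2,3)% 2/3 ✓
(3,0)% 1/2 ✓
(3,2)% 1/2 ✓
(3,3)% 3/4 ✓
(3,4)% 1/1 ✓
(4,0)@ 0/2 ✗
(4,1)% 0/1 ✗
(4,3)@ 0/1 ✗
Unsatisfied: (0,2), (1,2), (2,2), (4,0), (4,1), (4,3) — 6 in total.

6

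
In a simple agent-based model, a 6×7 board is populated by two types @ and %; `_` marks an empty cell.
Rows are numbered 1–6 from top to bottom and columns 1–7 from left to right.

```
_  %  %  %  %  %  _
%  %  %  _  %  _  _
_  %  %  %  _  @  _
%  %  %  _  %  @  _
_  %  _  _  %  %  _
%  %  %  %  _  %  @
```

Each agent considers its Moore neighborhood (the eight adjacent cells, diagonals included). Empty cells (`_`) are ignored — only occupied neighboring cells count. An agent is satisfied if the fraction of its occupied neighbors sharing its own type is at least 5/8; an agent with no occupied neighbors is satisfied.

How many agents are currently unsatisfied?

5

(1,2)% 4/4 ok
(1,3)% 4/4 ok
(1,4)% 4/4 ok
(1,5)% 3/3 ok
(1,6)% 2/2 ok
(2,1)% 3/3 ok
(2,2)% 6/6 ok
(2,3)% 7/7 ok
(2,5)% 4/5 ok
(3,2)% 7/7 ok
(3,3)% 6/6 ok
(3,4)% 5/5 ok
(3,6)@ 1/3 unhappy
(4,1)% 3/3 ok
(4,2)% 5/5 ok
(4,3)% 5/5 ok
(4,5)% 3/5 unhappy
(4,6)@ 1/4 unhappy
(5,2)% 6/6 ok
(5,5)% 4/5 ok
(5,6)% 3/5 unhappy
(6,1)% 2/2 ok
(6,2)% 3/3 ok
(6,3)% 3/3 ok
(6,4)% 2/2 ok
(6,6)% 2/3 ok
(6,7)@ 0/2 unhappy
Unsatisfied: (3,6), (4,5), (4,6), (5,6), (6,7) — 5 in total.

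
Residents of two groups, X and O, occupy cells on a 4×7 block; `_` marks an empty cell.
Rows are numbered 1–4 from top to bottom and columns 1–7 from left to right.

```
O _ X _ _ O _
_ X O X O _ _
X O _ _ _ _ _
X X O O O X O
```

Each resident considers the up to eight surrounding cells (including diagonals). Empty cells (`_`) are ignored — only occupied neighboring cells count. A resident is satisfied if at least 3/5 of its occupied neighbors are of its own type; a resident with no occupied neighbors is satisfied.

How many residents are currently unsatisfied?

(1,1)O 0/1 ✗
(1,3)X 2/3 ✓
(1,6)O 1/1 ✓
(2,2)X 2/5 ✗
(2,3)O 1/4 ✗
(2,4)X 1/3 ✗
(2,5)O 1/2 ✗
(3,1)X 3/4 ✓
(3,2)O 2/6 ✗
(4,1)X 2/3 ✓
(4,2)X 2/4 ✗
(4,3)O 2/3 ✓
(4,4)O 2/2 ✓
(4,5)O 1/2 ✗
(4,6)X 0/2 ✗
(4,7)O 0/1 ✗
Unsatisfied: (1,1), (2,2), (2,3), (2,4), (2,5), (3,2), (4,2), (4,5), (4,6), (4,7) — 10 in total.

10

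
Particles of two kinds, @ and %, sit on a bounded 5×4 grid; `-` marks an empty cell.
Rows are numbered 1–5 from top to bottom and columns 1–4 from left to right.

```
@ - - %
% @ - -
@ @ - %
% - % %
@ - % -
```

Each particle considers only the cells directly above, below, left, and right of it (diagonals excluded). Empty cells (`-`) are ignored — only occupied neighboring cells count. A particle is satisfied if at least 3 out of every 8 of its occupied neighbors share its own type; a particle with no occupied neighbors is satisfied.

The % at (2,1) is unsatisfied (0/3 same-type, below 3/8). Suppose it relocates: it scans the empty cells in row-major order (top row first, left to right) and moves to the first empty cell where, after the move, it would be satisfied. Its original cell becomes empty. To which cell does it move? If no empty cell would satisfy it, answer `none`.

(1,3)

Vacating (2,1). Empty cells in order:
  (1,2): 0/2 same-type → still unsatisfied.
  (1,3): 1/1 same-type → satisfied — stop here.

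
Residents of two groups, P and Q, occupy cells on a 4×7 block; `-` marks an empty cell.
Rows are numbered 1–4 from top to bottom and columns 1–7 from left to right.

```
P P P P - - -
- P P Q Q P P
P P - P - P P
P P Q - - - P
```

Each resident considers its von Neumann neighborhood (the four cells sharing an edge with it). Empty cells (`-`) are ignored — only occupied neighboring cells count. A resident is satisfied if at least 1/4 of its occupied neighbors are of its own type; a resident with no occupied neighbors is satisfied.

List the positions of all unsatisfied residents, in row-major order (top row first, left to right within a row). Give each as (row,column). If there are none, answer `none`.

Row 1: (1,1)P 1/1 satisfied · (1,2)P 3/3 satisfied · (1,3)P 3/3 satisfied · (1,4)P 1/2 satisfied
Row 2: (2,2)P 3/3 satisfied · (2,3)P 2/3 satisfied · (2,4)Q 1/4 satisfied · (2,5)Q 1/2 satisfied · (2,6)P 2/3 satisfied · (2,7)P 2/2 satisfied
Row 3: (3,1)P 2/2 satisfied · (3,2)P 3/3 satisfied · (3,4)P 0/1 not · (3,6)P 2/2 satisfied · (3,7)P 3/3 satisfied
Row 4: (4,1)P 2/2 satisfied · (4,2)P 2/3 satisfied · (4,3)Q 0/1 not · (4,7)P 1/1 satisfied

(3,4), (4,3)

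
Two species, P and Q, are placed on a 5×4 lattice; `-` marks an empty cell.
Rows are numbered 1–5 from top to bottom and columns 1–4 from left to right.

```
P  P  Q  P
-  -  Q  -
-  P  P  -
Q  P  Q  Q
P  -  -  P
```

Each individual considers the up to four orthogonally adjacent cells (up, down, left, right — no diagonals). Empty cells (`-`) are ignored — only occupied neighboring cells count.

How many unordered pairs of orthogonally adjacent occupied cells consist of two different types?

Scan each occupied cell's neighbors to the right and below so each pair is counted once.
Row 1: P(1,1)–P(1,2)= P(1,2)–Q(1,3)≠ Q(1,3)–P(1,4)≠ Q(1,3)–Q(2,3)=  → 2/4 unlike.
Row 2: Q(2,3)–P(3,3)≠  → 1/1 unlike.
Row 3: P(3,2)–P(3,3)= P(3,2)–P(4,2)= P(3,3)–Q(4,3)≠  → 1/3 unlike.
Row 4: Q(4,1)–P(4,2)≠ Q(4,1)–P(5,1)≠ P(4,2)–Q(4,3)≠ Q(4,3)–Q(4,4)= Q(4,4)–P(5,4)≠  → 4/5 unlike.
Total adjacent occupied pairs: 13; unlike-type pairs: 8.

8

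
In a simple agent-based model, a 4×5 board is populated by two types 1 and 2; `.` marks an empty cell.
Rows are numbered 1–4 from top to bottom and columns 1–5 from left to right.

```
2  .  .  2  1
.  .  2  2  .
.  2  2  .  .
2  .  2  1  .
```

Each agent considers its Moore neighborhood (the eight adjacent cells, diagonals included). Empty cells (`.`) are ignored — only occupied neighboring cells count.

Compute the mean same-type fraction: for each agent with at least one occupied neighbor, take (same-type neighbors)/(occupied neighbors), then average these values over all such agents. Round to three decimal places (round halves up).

0.654

Row 1: (1,1)2 — no occupied neighbors · (1,4)2 2/3 · (1,5)1 0/2
Row 2: (2,3)2 4/4 · (2,4)2 3/4
Row 3: (3,2)2 4/4 · (3,3)2 4/5
Row 4: (4,1)2 1/1 · (4,3)2 2/3 · (4,4)1 0/2
Sum over 9 agents: 2/3 + 0/2 + 4/4 + 3/4 + 4/4 + 4/5 + 1/1 + 2/3 + 0/2 = 353/60; mean = 353/60 ÷ 9 = 353/540 = 0.653703… → 0.654.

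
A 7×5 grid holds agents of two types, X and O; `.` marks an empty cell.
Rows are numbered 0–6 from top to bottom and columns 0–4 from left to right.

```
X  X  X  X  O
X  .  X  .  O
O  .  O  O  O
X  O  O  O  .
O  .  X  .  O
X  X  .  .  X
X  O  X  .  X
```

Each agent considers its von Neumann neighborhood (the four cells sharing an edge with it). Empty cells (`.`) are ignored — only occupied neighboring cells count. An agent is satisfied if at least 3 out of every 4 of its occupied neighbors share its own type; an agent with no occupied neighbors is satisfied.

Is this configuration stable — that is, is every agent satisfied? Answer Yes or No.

No

(0,0)X 2/2 ✓
(0,1)X 2/2 ✓
(0,2)X 3/3 ✓
(0,3)X 1/2 ✗
(0,4)O 1/2 ✗
(1,0)X 1/2 ✗
(1,2)X 1/2 ✗
(1,4)O 2/2 ✓
(2,0)O 0/2 ✗
(2,2)O 2/3 ✗
(2,3)O 3/3 ✓
(2,4)O 2/2 ✓
(3,0)X 0/3 ✗
(3,1)O 1/2 ✗
(3,2)O 3/4 ✓
(3,3)O 2/2 ✓
(4,0)O 0/2 ✗
(4,2)X 0/1 ✗
(4,4)O 0/1 ✗
(5,0)X 2/3 ✗
(5,1)X 1/2 ✗
(5,4)X 1/2 ✗
(6,0)X 1/2 ✗
(6,1)O 0/3 ✗
(6,2)X 0/1 ✗
(6,4)X 1/1 ✓
For instance (0,3) has only 1/2 same-type neighbors, below 3/4.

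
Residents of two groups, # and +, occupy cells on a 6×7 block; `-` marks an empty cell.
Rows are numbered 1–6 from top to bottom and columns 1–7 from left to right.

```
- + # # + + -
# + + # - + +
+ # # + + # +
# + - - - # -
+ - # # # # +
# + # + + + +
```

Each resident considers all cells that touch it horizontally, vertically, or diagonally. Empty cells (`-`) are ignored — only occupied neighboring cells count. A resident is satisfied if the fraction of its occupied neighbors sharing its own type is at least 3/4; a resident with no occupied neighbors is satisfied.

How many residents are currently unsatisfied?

Row 1: (1,2)+ 2/4 not · (1,3)# 2/5 not · (1,4)# 2/4 not · (1,5)+ 2/4 not · (1,6)+ 3/3 satisfied
Row 2: (2,1)# 1/4 not · (2,2)+ 3/7 not · (2,3)+ 3/8 not · (2,4)# 3/7 not · (2,6)+ 5/6 satisfied · (2,7)+ 3/4 satisfied
Row 3: (3,1)+ 2/5 not · (3,2)# 3/7 not · (3,3)# 2/6 not · (3,4)+ 2/4 not · (3,5)+ 2/5 not · (3,6)# 1/5 not · (3,7)+ 2/4 not
Row 4: (4,1)# 1/4 not · (4,2)+ 2/6 not · (4,6)# 3/6 not
Row 5: (5,1)+ 2/4 not · (5,3)# 2/5 not · (5,4)# 3/5 not · (5,5)# 3/6 not · (5,6)# 2/6 not · (5,7)+ 2/4 not
Row 6: (6,1)# 0/2 not · (6,2)+ 1/4 not · (6,3)# 2/4 not · (6,4)+ 1/5 not · (6,5)+ 2/5 not · (6,6)+ 3/5 not · (6,7)+ 2/3 not
Unsatisfied: (1,2), (1,3), (1,4), (1,5), (2,1), (2,2), (2,3), (2,4), (3,1), (3,2), (3,3), (3,4), (3,5), (3,6), (3,7), (4,1), (4,2), (4,6), (5,1), (5,3), (5,4), (5,5), (5,6), (5,7), (6,1), (6,2), (6,3), (6,4), (6,5), (6,6), (6,7) — 31 in total.

31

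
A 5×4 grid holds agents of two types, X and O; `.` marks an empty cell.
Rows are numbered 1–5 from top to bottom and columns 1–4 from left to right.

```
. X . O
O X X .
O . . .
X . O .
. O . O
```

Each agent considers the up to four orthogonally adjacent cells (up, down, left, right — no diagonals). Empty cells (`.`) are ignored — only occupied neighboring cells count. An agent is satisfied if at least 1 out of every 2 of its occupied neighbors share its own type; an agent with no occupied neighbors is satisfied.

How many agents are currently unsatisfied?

Row 1: (1,2)X 1/1 ✓ · (1,4)O 0/0 ✓
Row 2: (2,1)O 1/2 ✓ · (2,2)X 2/3 ✓ · (2,3)X 1/1 ✓
Row 3: (3,1)O 1/2 ✓
Row 4: (4,1)X 0/1 ✗ · (4,3)O 0/0 ✓
Row 5: (5,2)O 0/0 ✓ · (5,4)O 0/0 ✓
Unsatisfied: (4,1) — 1 in total.

1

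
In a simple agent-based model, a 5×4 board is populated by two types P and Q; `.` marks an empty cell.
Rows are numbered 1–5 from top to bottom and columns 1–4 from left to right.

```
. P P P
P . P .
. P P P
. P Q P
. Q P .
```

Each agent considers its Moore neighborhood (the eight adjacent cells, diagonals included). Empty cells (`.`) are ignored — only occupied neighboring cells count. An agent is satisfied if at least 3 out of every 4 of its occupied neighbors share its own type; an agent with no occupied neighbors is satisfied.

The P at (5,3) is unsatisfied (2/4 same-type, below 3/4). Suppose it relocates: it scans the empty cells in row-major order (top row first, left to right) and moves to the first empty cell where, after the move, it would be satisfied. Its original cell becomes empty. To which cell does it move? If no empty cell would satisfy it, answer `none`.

(1,1)

Vacating (5,3). Empty cells in order:
  (1,1): 2/2 same-type → satisfied — stop here.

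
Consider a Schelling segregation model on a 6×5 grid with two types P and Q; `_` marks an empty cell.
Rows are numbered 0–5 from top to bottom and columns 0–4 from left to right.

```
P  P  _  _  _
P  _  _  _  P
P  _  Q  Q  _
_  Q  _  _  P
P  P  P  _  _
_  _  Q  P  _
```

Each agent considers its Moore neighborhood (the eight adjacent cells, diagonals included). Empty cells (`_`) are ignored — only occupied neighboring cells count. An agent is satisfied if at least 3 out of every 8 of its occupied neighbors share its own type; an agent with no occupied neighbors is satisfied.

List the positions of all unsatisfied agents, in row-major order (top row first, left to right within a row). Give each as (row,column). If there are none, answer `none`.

(0,0)P 2/2 ok
(0,1)P 2/2 ok
(1,0)P 3/3 ok
(1,4)P 0/1 unhappy
(2,0)P 1/2 ok
(2,2)Q 2/2 ok
(2,3)Q 1/3 unhappy
(3,1)Q 1/5 unhappy
(3,4)P 0/1 unhappy
(4,0)P 1/2 ok
(4,1)P 2/4 ok
(4,2)P 2/4 ok
(5,2)Q 0/3 unhappy
(5,3)P 1/2 ok

(1,4), (2,3), (3,1), (3,4), (5,2)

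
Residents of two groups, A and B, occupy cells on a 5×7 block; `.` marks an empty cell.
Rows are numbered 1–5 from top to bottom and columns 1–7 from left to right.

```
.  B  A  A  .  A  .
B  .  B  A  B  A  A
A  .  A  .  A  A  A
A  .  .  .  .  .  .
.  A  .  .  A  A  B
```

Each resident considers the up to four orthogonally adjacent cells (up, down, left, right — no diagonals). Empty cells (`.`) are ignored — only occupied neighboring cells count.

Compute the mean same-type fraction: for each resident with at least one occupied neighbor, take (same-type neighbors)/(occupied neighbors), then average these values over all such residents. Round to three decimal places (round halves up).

(1,2)B 0/1
(1,3)A 1/3
(1,4)A 2/2
(1,6)A 1/1
(2,1)B 0/1
(2,3)B 0/3
(2,4)A 1/3
(2,5)B 0/3
(2,6)A 3/4
(2,7)A 2/2
(3,1)A 1/2
(3,3)A 0/1
(3,5)A 1/2
(3,6)A 3/3
(3,7)A 2/2
(4,1)A 1/1
(5,2)A — no occupied neighbors
(5,5)A 1/1
(5,6)A 1/2
(5,7)B 0/1
Sum over 19 residents: 0/1 + 1/3 + 2/2 + 1/1 + 0/1 + 0/3 + 1/3 + 0/3 + 3/4 + 2/2 + 1/2 + 0/1 + 1/2 + 3/3 + 2/2 + 1/1 + 1/1 + 1/2 + 0/1 = 119/12; mean = 119/12 ÷ 19 = 119/228 = 0.521929… → 0.522.

0.522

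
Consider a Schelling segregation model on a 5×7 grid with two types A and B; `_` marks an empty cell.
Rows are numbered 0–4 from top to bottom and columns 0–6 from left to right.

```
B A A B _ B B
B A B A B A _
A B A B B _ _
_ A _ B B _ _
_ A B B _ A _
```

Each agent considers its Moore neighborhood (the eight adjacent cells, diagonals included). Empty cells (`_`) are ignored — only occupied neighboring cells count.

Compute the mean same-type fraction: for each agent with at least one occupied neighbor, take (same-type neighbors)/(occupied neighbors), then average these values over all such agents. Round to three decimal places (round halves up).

(0,0)B 1/3
(0,1)A 2/5
(0,2)A 3/5
(0,3)B 2/4
(0,5)B 2/3
(0,6)B 1/2
(1,0)B 2/5
(1,1)A 4/8
(1,2)B 3/8
(1,3)A 2/7
(1,4)B 4/6
(1,5)A 0/4
(2,0)A 2/4
(2,1)B 2/6
(2,2)A 3/7
(2,3)B 5/7
(2,4)B 4/6
(3,1)A 3/5
(3,3)B 5/6
(3,4)B 4/5
(4,1)A 1/2
(4,2)B 2/4
(4,3)B 3/3
(4,5)A 0/1
Sum over 24 agents: 1/3 + 2/5 + 3/5 + 2/4 + 2/3 + 1/2 + 2/5 + 4/8 + 3/8 + 2/7 + 4/6 + 0/4 + 2/4 + 2/6 + 3/7 + 5/7 + 4/6 + 3/5 + 5/6 + 4/5 + 1/2 + 2/4 + 3/3 + 0/1 = 3389/280; mean = 3389/280 ÷ 24 = 3389/6720 = 0.504315… → 0.504.

0.504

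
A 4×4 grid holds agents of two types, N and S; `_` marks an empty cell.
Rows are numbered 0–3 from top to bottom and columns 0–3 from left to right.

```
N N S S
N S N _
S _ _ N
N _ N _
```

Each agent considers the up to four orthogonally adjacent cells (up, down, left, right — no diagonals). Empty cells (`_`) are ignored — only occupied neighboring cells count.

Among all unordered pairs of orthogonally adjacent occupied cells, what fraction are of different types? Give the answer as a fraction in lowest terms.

7/10

Scan each occupied cell's neighbors to the right and below so each pair is counted once.
From row 0: 3 unlike of 6 pairs (running 3/6).
From row 1: 3 unlike of 3 pairs (running 6/9).
From row 2: 1 unlike of 1 pairs (running 7/10).
Total adjacent occupied pairs: 10; unlike-type pairs: 7.
7/10 is already in lowest terms.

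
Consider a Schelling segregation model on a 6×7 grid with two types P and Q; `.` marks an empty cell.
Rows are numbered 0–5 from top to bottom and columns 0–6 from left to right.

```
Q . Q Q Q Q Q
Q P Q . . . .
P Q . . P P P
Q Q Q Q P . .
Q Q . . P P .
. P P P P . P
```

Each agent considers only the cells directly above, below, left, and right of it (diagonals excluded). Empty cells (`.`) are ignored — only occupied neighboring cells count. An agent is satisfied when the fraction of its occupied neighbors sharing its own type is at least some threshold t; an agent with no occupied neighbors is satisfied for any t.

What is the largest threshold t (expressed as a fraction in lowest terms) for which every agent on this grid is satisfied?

Row 0: (0,0)Q 1/1 · (0,2)Q 2/2 · (0,3)Q 2/2 · (0,4)Q 2/2 · (0,5)Q 2/2 · (0,6)Q 1/1
Row 1: (1,0)Q 1/3 · (1,1)P 0/3 · (1,2)Q 1/2
Row 2: (2,0)P 0/3 · (2,1)Q 1/3 · (2,4)P 2/2 · (2,5)P 2/2 · (2,6)P 1/1
Row 3: (3,0)Q 2/3 · (3,1)Q 4/4 · (3,2)Q 2/2 · (3,3)Q 1/2 · (3,4)P 2/3
Row 4: (4,0)Q 2/2 · (4,1)Q 2/3 · (4,4)P 3/3 · (4,5)P 1/1
Row 5: (5,1)P 1/2 · (5,2)P 2/2 · (5,3)P 2/2 · (5,4)P 2/2 · (5,6)P — no occupied neighbors
The smallest same-type fraction is 0/3 at (1,1), which reduces to 0/1. Any threshold above that leaves this agent unsatisfied.

0/1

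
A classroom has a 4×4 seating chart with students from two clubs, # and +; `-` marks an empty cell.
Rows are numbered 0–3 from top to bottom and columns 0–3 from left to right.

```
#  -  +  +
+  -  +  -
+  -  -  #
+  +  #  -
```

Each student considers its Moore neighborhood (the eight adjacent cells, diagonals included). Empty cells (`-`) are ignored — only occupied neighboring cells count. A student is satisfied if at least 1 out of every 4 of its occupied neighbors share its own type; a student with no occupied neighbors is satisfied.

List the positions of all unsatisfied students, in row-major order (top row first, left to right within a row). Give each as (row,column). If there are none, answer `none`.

(0,0)

Row 0: (0,0)# 0/1 not · (0,2)+ 2/2 satisfied · (0,3)+ 2/2 satisfied
Row 1: (1,0)+ 1/2 satisfied · (1,2)+ 2/3 satisfied
Row 2: (2,0)+ 3/3 satisfied · (2,3)# 1/2 satisfied
Row 3: (3,0)+ 2/2 satisfied · (3,1)+ 2/3 satisfied · (3,2)# 1/2 satisfied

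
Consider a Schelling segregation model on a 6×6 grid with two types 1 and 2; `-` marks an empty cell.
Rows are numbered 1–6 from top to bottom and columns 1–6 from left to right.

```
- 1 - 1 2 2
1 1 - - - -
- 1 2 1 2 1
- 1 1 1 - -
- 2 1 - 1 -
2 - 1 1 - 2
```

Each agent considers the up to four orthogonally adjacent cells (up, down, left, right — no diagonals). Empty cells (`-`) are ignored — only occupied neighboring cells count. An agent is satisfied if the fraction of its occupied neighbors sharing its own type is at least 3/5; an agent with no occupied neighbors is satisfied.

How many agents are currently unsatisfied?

7

(1,2)1 1/1 satisfied
(1,4)1 0/1 not
(1,5)2 1/2 not
(1,6)2 1/1 satisfied
(2,1)1 1/1 satisfied
(2,2)1 3/3 satisfied
(3,2)1 2/3 satisfied
(3,3)2 0/3 not
(3,4)1 1/3 not
(3,5)2 0/2 not
(3,6)1 0/1 not
(4,2)1 2/3 satisfied
(4,3)1 3/4 satisfied
(4,4)1 2/2 satisfied
(5,2)2 0/2 not
(5,3)1 2/3 satisfied
(5,5)1 0/0 satisfied
(6,1)2 0/0 satisfied
(6,3)1 2/2 satisfied
(6,4)1 1/1 satisfied
(6,6)2 0/0 satisfied
Unsatisfied: (1,4), (1,5), (3,3), (3,4), (3,5), (3,6), (5,2) — 7 in total.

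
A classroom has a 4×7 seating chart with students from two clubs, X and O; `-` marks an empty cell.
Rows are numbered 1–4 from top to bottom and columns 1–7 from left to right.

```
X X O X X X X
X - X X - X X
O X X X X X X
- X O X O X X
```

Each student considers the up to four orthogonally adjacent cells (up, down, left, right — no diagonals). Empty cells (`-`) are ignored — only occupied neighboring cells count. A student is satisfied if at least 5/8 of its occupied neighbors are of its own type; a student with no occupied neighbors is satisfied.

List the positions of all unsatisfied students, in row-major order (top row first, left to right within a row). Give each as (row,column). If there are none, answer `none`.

Row 1: (1,1)X 2/2 satisfied · (1,2)X 1/2 not · (1,3)O 0/3 not · (1,4)X 2/3 satisfied · (1,5)X 2/2 satisfied · (1,6)X 3/3 satisfied · (1,7)X 2/2 satisfied
Row 2: (2,1)X 1/2 not · (2,3)X 2/3 satisfied · (2,4)X 3/3 satisfied · (2,6)X 3/3 satisfied · (2,7)X 3/3 satisfied
Row 3: (3,1)O 0/2 not · (3,2)X 2/3 satisfied · (3,3)X 3/4 satisfied · (3,4)X 4/4 satisfied · (3,5)X 2/3 satisfied · (3,6)X 4/4 satisfied · (3,7)X 3/3 satisfied
Row 4: (4,2)X 1/2 not · (4,3)O 0/3 not · (4,4)X 1/3 not · (4,5)O 0/3 not · (4,6)X 2/3 satisfied · (4,7)X 2/2 satisfied

(1,2), (1,3), (2,1), (3,1), (4,2), (4,3), (4,4), (4,5)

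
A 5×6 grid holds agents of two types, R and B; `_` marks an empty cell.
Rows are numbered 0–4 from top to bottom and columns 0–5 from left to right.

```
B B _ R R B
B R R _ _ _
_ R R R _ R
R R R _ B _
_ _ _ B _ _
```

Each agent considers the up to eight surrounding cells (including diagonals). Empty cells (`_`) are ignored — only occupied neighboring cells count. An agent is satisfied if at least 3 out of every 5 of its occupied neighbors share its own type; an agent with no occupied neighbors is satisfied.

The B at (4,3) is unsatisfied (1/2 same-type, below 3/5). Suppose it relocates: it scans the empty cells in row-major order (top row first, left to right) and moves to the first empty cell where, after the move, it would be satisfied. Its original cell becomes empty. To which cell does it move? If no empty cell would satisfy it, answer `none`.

(4,4)

Vacating (4,3). Empty cells in order:
  (0,2): 1/4 same-type → still unsatisfied.
  (1,3): 0/5 same-type → still unsatisfied.
  (1,4): 1/5 same-type → still unsatisfied.
  (1,5): 1/3 same-type → still unsatisfied.
  (2,0): 1/5 same-type → still unsatisfied.
  (2,4): 1/3 same-type → still unsatisfied.
  (3,3): 1/4 same-type → still unsatisfied.
  (3,5): 1/2 same-type → still unsatisfied.
  (4,0): 0/2 same-type → still unsatisfied.
  (4,1): 0/3 same-type → still unsatisfied.
  (4,2): 0/2 same-type → still unsatisfied.
  (4,4): 1/1 same-type → satisfied — stop here.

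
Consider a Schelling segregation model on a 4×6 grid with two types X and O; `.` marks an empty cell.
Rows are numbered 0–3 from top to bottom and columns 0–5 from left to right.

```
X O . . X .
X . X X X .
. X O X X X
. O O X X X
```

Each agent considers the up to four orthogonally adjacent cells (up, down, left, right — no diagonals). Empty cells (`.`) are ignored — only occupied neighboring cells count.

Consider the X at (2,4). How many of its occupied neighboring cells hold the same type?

4

Occupied neighbors of (2,4): (1,4)=X, (3,4)=X, (2,3)=X, (2,5)=X.
Same type (X): 4 of 4.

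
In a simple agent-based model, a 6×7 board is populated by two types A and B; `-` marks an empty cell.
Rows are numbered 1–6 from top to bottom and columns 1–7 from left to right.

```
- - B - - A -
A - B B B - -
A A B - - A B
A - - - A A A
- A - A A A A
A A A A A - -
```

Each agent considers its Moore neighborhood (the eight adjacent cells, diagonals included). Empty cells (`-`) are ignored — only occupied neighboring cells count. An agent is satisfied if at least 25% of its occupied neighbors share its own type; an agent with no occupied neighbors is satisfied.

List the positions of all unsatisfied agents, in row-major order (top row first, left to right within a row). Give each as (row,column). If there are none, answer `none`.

Row 1: (1,3)B 2/2 satisfied · (1,6)A 0/1 not
Row 2: (2,1)A 2/2 satisfied · (2,3)B 3/4 satisfied · (2,4)B 4/4 satisfied · (2,5)B 1/3 satisfied
Row 3: (3,1)A 3/3 satisfied · (3,2)A 3/5 satisfied · (3,3)B 2/3 satisfied · (3,6)A 3/5 satisfied · (3,7)B 0/3 not
Row 4: (4,1)A 3/3 satisfied · (4,5)A 5/5 satisfied · (4,6)A 6/7 satisfied · (4,7)A 4/5 satisfied
Row 5: (5,2)A 4/4 satisfied · (5,4)A 5/5 satisfied · (5,5)A 6/6 satisfied · (5,6)A 6/6 satisfied · (5,7)A 3/3 satisfied
Row 6: (6,1)A 2/2 satisfied · (6,2)A 3/3 satisfied · (6,3)A 4/4 satisfied · (6,4)A 4/4 satisfied · (6,5)A 4/4 satisfied

(1,6), (3,7)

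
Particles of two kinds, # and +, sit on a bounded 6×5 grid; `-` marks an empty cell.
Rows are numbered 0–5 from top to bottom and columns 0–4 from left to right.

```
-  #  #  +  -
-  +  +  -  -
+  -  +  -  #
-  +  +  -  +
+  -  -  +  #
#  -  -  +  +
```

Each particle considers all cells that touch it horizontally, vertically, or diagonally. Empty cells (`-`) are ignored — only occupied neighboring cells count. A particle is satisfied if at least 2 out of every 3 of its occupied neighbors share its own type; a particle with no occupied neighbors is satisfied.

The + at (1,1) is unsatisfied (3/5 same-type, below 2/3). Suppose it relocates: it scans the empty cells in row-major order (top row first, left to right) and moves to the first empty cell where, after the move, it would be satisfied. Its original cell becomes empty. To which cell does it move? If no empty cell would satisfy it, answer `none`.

(0,4)

Vacating (1,1). Empty cells in order:
  (0,0): 0/1 same-type → still unsatisfied.
  (0,4): 1/1 same-type → satisfied — stop here.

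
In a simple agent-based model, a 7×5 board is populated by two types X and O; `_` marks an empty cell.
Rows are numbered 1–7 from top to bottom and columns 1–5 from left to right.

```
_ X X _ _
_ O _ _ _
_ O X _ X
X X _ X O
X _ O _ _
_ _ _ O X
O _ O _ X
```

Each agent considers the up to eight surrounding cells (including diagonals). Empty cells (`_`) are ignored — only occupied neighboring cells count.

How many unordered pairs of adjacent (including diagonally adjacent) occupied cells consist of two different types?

Scan each occupied cell's neighbors to the right and below (and the two forward diagonals) so each pair is counted once.
From row 1: 2 unlike of 3 pairs (running 2/3).
From row 2: 1 unlike of 2 pairs (running 3/5).
From row 3: 4 unlike of 7 pairs (running 7/12).
From row 4: 3 unlike of 6 pairs (running 10/18).
From row 5: 0 unlike of 1 pairs (running 10/19).
From row 6: 2 unlike of 4 pairs (running 12/23).
Total adjacent occupied pairs: 23; unlike-type pairs: 12.

12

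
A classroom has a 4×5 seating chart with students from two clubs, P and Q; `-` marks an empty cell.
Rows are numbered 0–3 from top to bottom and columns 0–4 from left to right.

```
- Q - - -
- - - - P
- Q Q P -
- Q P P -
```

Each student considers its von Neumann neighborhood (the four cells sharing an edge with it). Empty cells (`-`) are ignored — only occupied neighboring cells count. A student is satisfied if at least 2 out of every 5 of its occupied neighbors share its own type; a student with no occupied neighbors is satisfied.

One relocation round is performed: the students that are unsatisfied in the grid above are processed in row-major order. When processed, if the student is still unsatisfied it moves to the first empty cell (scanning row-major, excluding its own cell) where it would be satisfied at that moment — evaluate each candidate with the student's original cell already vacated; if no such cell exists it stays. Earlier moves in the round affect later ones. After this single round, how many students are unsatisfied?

0

Initially unsatisfied (in order): (2,2), (3,2).
  (2,2) → (0,0).
  (3,2): now satisfied by earlier moves; stays.
Resulting grid:
Q Q - - -
- - - - P
- Q - P -
- Q P P -
All satisfied now.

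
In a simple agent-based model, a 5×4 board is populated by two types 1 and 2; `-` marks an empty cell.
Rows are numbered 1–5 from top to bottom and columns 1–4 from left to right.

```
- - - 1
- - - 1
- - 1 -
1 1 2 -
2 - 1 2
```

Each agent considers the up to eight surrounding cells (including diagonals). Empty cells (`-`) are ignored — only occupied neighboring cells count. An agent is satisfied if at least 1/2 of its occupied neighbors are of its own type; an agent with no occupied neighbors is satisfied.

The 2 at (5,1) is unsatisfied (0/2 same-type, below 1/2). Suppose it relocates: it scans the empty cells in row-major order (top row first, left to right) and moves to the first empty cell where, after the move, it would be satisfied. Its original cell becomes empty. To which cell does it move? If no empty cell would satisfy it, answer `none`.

Vacating (5,1). Empty cells in order:
  (1,1): 0/0 same-type → satisfied — stop here.

(1,1)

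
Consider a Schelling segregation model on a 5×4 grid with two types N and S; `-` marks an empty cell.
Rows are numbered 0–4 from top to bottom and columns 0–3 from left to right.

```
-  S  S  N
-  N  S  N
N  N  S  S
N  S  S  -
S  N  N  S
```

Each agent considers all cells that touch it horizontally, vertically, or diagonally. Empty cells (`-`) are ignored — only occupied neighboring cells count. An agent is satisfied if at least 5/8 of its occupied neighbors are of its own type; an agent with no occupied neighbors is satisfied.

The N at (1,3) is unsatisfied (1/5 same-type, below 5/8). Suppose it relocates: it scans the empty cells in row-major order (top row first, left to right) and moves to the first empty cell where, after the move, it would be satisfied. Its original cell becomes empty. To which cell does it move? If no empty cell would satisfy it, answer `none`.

(1,0)

Vacating (1,3). Empty cells in order:
  (0,0): 1/2 same-type → still unsatisfied.
  (1,0): 3/4 same-type → satisfied — stop here.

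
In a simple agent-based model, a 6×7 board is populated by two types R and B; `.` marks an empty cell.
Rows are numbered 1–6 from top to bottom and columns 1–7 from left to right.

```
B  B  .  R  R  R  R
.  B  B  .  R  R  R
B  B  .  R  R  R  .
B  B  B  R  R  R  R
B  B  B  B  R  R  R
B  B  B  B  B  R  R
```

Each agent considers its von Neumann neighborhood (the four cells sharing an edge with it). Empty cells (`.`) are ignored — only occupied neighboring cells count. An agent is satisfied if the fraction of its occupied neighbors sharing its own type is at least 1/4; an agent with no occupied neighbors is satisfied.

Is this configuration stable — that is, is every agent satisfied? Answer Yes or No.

Row 1: (1,1)B 1/1 ✓ · (1,2)B 2/2 ✓ · (1,4)R 1/1 ✓ · (1,5)R 3/3 ✓ · (1,6)R 3/3 ✓ · (1,7)R 2/2 ✓
Row 2: (2,2)B 3/3 ✓ · (2,3)B 1/1 ✓ · (2,5)R 3/3 ✓ · (2,6)R 4/4 ✓ · (2,7)R 2/2 ✓
Row 3: (3,1)B 2/2 ✓ · (3,2)B 3/3 ✓ · (3,4)R 2/2 ✓ · (3,5)R 4/4 ✓ · (3,6)R 3/3 ✓
Row 4: (4,1)B 3/3 ✓ · (4,2)B 4/4 ✓ · (4,3)B 2/3 ✓ · (4,4)R 2/4 ✓ · (4,5)R 4/4 ✓ · (4,6)R 4/4 ✓ · (4,7)R 2/2 ✓
Row 5: (5,1)B 3/3 ✓ · (5,2)B 4/4 ✓ · (5,3)B 4/4 ✓ · (5,4)B 2/4 ✓ · (5,5)R 2/4 ✓ · (5,6)R 4/4 ✓ · (5,7)R 3/3 ✓
Row 6: (6,1)B 2/2 ✓ · (6,2)B 3/3 ✓ · (6,3)B 3/3 ✓ · (6,4)B 3/3 ✓ · (6,5)B 1/3 ✓ · (6,6)R 2/3 ✓ · (6,7)R 2/2 ✓
All meet the threshold, so the configuration is stable.

Yes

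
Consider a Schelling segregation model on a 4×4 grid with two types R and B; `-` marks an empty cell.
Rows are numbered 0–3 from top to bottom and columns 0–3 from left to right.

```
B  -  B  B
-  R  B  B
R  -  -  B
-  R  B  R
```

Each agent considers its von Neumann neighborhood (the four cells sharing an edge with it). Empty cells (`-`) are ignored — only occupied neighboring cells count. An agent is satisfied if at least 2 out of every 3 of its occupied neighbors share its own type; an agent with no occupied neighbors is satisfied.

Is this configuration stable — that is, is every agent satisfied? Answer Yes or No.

No

(0,0)B 0/0 ok
(0,2)B 2/2 ok
(0,3)B 2/2 ok
(1,1)R 0/1 unhappy
(1,2)B 2/3 ok
(1,3)B 3/3 ok
(2,0)R 0/0 ok
(2,3)B 1/2 unhappy
(3,1)R 0/1 unhappy
(3,2)B 0/2 unhappy
(3,3)R 0/2 unhappy
For instance (1,1) has only 0/1 same-type neighbors, below 2/3.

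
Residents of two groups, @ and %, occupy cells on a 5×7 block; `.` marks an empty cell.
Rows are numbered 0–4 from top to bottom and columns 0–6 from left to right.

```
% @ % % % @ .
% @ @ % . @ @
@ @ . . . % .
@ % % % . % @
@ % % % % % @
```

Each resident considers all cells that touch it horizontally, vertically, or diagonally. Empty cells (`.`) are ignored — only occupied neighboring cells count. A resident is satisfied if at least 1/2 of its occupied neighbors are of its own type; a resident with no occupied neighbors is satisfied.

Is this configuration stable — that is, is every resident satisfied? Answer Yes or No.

(0,0)% 1/3 unhappy
(0,1)@ 2/5 unhappy
(0,2)% 2/5 unhappy
(0,3)% 3/4 ok
(0,4)% 2/4 ok
(0,5)@ 2/3 ok
(1,0)% 1/5 unhappy
(1,1)@ 4/7 ok
(1,2)@ 3/6 ok
(1,3)% 3/4 ok
(1,5)@ 2/4 ok
(1,6)@ 2/3 ok
(2,0)@ 3/5 ok
(2,1)@ 4/7 ok
(2,5)% 1/4 unhappy
(3,0)@ 3/5 ok
(3,1)% 3/7 unhappy
(3,2)% 5/6 ok
(3,3)% 4/4 ok
(3,5)% 3/5 ok
(3,6)@ 1/4 unhappy
(4,0)@ 1/3 unhappy
(4,1)% 3/5 ok
(4,2)% 5/5 ok
(4,3)% 4/4 ok
(4,4)% 4/4 ok
(4,5)% 2/4 ok
(4,6)@ 1/3 unhappy
For instance (0,0) has only 1/3 same-type neighbors, below 1/2.

No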